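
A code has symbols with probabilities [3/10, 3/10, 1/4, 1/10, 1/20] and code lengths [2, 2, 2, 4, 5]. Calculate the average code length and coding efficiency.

Average length L = Σ p_i × l_i = 2.3500 bits
Entropy H = 2.0905 bits
Efficiency η = H/L × 100% = 88.96%


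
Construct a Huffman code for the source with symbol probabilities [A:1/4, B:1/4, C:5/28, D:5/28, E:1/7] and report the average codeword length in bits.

Huffman tree construction:
Combine smallest probabilities repeatedly
Resulting codes:
  A: 01 (length 2)
  B: 10 (length 2)
  C: 111 (length 3)
  D: 00 (length 2)
  E: 110 (length 3)
Average length = Σ p(s) × length(s) = 2.3214 bits


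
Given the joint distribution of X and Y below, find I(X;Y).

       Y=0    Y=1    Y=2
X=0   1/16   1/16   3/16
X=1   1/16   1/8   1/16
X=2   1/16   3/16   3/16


H(X) = 1.5462, H(Y) = 1.5052, H(X,Y) = 2.9835
I(X;Y) = H(X) + H(Y) - H(X,Y) = 0.0680 bits


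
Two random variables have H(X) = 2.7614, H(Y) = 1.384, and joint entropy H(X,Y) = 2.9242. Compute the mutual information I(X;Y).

I(X;Y) = H(X) + H(Y) - H(X,Y)
I(X;Y) = 2.7614 + 1.384 - 2.9242 = 1.2212 bits


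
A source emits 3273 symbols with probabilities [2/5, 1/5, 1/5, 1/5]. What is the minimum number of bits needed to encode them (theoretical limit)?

Entropy H = 1.9219 bits/symbol
Minimum bits = H × n = 1.9219 × 3273
= 6290.47 bits


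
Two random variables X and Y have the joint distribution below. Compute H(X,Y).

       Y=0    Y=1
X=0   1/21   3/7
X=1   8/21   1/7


H(X,Y) = -Σ p(x,y) log₂ p(x,y)
  p(0,0)=1/21: -0.0476 × log₂(0.0476) = 0.2092
  p(0,1)=3/7: -0.4286 × log₂(0.4286) = 0.5239
  p(1,0)=8/21: -0.3810 × log₂(0.3810) = 0.5304
  p(1,1)=1/7: -0.1429 × log₂(0.1429) = 0.4011
H(X,Y) = 1.6645 bits


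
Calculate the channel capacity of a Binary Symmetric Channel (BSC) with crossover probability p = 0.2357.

For BSC with error probability p:
C = 1 - H(p) where H(p) is binary entropy
H(0.2357) = -0.2357 × log₂(0.2357) - 0.7643 × log₂(0.7643)
H(p) = 0.7878
C = 1 - 0.7878 = 0.2122 bits/use


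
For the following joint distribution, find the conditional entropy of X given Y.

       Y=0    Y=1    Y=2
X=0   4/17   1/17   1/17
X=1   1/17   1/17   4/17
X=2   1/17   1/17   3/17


H(X|Y) = Σ_y p(y) H(X|Y=y)
  p(Y=0) = 6/17, H(X|Y=0) = 1.2516
  p(Y=1) = 3/17, H(X|Y=1) = 1.5850
  p(Y=2) = 8/17, H(X|Y=2) = 1.4056
H(X|Y) = 0.3529×1.2516 + 0.1765×1.5850 + 0.4706×1.4056 = 1.3829 bits


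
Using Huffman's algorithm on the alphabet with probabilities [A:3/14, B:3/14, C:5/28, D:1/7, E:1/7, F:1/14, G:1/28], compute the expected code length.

Huffman tree construction:
Combine smallest probabilities repeatedly
Resulting codes:
  A: 00 (length 2)
  B: 01 (length 2)
  C: 111 (length 3)
  D: 101 (length 3)
  E: 110 (length 3)
  F: 1001 (length 4)
  G: 1000 (length 4)
Average length = Σ p(s) × length(s) = 2.6786 bits


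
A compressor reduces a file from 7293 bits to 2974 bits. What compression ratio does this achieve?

Compression ratio = Original / Compressed
= 7293 / 2974 = 2.45:1


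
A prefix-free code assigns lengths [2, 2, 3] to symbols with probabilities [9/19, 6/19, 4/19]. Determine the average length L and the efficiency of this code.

Average length L = Σ p_i × l_i = 2.2105 bits
Entropy H = 1.5090 bits
Efficiency η = H/L × 100% = 68.27%


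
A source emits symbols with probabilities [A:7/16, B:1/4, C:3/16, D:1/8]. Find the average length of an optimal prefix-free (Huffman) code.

Huffman tree construction:
Combine smallest probabilities repeatedly
Resulting codes:
  A: 0 (length 1)
  B: 10 (length 2)
  C: 111 (length 3)
  D: 110 (length 3)
Average length = Σ p(s) × length(s) = 1.8750 bits


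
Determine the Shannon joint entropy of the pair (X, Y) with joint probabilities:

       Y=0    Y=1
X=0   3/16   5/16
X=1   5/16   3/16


H(X,Y) = -Σ p(x,y) log₂ p(x,y)
  p(0,0)=3/16: -0.1875 × log₂(0.1875) = 0.4528
  p(0,1)=5/16: -0.3125 × log₂(0.3125) = 0.5244
  p(1,0)=5/16: -0.3125 × log₂(0.3125) = 0.5244
  p(1,1)=3/16: -0.1875 × log₂(0.1875) = 0.4528
H(X,Y) = 1.9544 bits


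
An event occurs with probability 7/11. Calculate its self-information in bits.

Information content I(x) = -log₂(p(x))
I = -log₂(7/11) = -log₂(0.6364)
I = 0.6521 bits


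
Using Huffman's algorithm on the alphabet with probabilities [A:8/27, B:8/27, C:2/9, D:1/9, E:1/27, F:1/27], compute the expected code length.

Huffman tree construction:
Combine smallest probabilities repeatedly
Resulting codes:
  A: 10 (length 2)
  B: 11 (length 2)
  C: 01 (length 2)
  D: 001 (length 3)
  E: 0000 (length 4)
  F: 0001 (length 4)
Average length = Σ p(s) × length(s) = 2.2593 bits


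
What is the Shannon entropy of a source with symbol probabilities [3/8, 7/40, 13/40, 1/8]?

H(X) = -Σ p(x) log₂ p(x)
  -3/8 × log₂(3/8) = 0.5306
  -7/40 × log₂(7/40) = 0.4401
  -13/40 × log₂(13/40) = 0.5270
  -1/8 × log₂(1/8) = 0.3750
H(X) = 1.8727 bits


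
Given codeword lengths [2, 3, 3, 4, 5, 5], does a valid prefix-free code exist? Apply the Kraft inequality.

Kraft inequality: Σ 2^(-l_i) ≤ 1 for prefix-free code
Calculating: 2^(-2) + 2^(-3) + 2^(-3) + 2^(-4) + 2^(-5) + 2^(-5)
= 0.25 + 0.125 + 0.125 + 0.0625 + 0.03125 + 0.03125
= 0.6250
Since 0.6250 ≤ 1, prefix-free code exists


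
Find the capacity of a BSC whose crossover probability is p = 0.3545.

For BSC with error probability p:
C = 1 - H(p) where H(p) is binary entropy
H(0.3545) = -0.3545 × log₂(0.3545) - 0.6455 × log₂(0.6455)
H(p) = 0.9380
C = 1 - 0.9380 = 0.0620 bits/use


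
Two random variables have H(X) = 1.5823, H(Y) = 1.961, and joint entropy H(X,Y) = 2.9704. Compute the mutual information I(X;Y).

I(X;Y) = H(X) + H(Y) - H(X,Y)
I(X;Y) = 1.5823 + 1.961 - 2.9704 = 0.5729 bits


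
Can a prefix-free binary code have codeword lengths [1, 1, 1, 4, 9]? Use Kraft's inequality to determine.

Kraft inequality: Σ 2^(-l_i) ≤ 1 for prefix-free code
Calculating: 2^(-1) + 2^(-1) + 2^(-1) + 2^(-4) + 2^(-9)
= 0.5 + 0.5 + 0.5 + 0.0625 + 0.001953125
= 1.5645
Since 1.5645 > 1, prefix-free code does not exist


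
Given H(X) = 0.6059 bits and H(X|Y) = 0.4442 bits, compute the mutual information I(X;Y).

I(X;Y) = H(X) - H(X|Y)
I(X;Y) = 0.6059 - 0.4442 = 0.1617 bits


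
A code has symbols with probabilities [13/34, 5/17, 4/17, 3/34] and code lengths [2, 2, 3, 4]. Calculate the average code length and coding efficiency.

Average length L = Σ p_i × l_i = 2.4118 bits
Entropy H = 1.8498 bits
Efficiency η = H/L × 100% = 76.70%


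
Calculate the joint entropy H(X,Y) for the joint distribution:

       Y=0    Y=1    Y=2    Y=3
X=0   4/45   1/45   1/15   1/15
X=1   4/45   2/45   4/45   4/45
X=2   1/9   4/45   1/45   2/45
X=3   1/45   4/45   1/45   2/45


H(X,Y) = -Σ p(x,y) log₂ p(x,y)
  p(0,0)=4/45: -0.0889 × log₂(0.0889) = 0.3104
  p(0,1)=1/45: -0.0222 × log₂(0.0222) = 0.1220
  p(0,2)=1/15: -0.0667 × log₂(0.0667) = 0.2605
  p(0,3)=1/15: -0.0667 × log₂(0.0667) = 0.2605
  p(1,0)=4/45: -0.0889 × log₂(0.0889) = 0.3104
  p(1,1)=2/45: -0.0444 × log₂(0.0444) = 0.1996
  p(1,2)=4/45: -0.0889 × log₂(0.0889) = 0.3104
  p(1,3)=4/45: -0.0889 × log₂(0.0889) = 0.3104
  p(2,0)=1/9: -0.1111 × log₂(0.1111) = 0.3522
  p(2,1)=4/45: -0.0889 × log₂(0.0889) = 0.3104
  p(2,2)=1/45: -0.0222 × log₂(0.0222) = 0.1220
  p(2,3)=2/45: -0.0444 × log₂(0.0444) = 0.1996
  p(3,0)=1/45: -0.0222 × log₂(0.0222) = 0.1220
  p(3,1)=4/45: -0.0889 × log₂(0.0889) = 0.3104
  p(3,2)=1/45: -0.0222 × log₂(0.0222) = 0.1220
  p(3,3)=2/45: -0.0444 × log₂(0.0444) = 0.1996
H(X,Y) = 3.8225 bits


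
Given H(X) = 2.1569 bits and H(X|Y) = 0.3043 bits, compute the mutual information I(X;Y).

I(X;Y) = H(X) - H(X|Y)
I(X;Y) = 2.1569 - 0.3043 = 1.8526 bits


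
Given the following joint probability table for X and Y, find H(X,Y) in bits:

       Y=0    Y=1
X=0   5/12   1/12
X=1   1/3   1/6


H(X,Y) = -Σ p(x,y) log₂ p(x,y)
  p(0,0)=5/12: -0.4167 × log₂(0.4167) = 0.5263
  p(0,1)=1/12: -0.0833 × log₂(0.0833) = 0.2987
  p(1,0)=1/3: -0.3333 × log₂(0.3333) = 0.5283
  p(1,1)=1/6: -0.1667 × log₂(0.1667) = 0.4308
H(X,Y) = 1.7842 bits


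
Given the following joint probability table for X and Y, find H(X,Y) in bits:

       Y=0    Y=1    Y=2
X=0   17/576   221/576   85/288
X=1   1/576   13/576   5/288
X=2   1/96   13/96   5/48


H(X,Y) = -Σ p(x,y) log₂ p(x,y)
  p(0,0)=17/576: -0.0295 × log₂(0.0295) = 0.1500
  p(0,1)=221/576: -0.3837 × log₂(0.3837) = 0.5303
  p(0,2)=85/288: -0.2951 × log₂(0.2951) = 0.5196
  p(1,0)=1/576: -0.0017 × log₂(0.0017) = 0.0159
  p(1,1)=13/576: -0.0226 × log₂(0.0226) = 0.1234
  p(1,2)=5/288: -0.0174 × log₂(0.0174) = 0.1015
  p(2,0)=1/96: -0.0104 × log₂(0.0104) = 0.0686
  p(2,1)=13/96: -0.1354 × log₂(0.1354) = 0.3906
  p(2,2)=5/48: -0.1042 × log₂(0.1042) = 0.3399
H(X,Y) = 2.2399 bits


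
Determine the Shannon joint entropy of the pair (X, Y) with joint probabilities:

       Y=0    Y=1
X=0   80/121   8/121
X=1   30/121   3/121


H(X,Y) = -Σ p(x,y) log₂ p(x,y)
  p(0,0)=80/121: -0.6612 × log₂(0.6612) = 0.3947
  p(0,1)=8/121: -0.0661 × log₂(0.0661) = 0.2591
  p(1,0)=30/121: -0.2479 × log₂(0.2479) = 0.4988
  p(1,1)=3/121: -0.0248 × log₂(0.0248) = 0.1322
H(X,Y) = 1.2848 bits


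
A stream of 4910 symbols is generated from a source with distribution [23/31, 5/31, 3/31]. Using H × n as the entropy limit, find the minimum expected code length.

Entropy H = 1.0701 bits/symbol
Minimum bits = H × n = 1.0701 × 4910
= 5254.28 bits


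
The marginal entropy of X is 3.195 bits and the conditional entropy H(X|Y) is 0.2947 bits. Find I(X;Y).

I(X;Y) = H(X) - H(X|Y)
I(X;Y) = 3.195 - 0.2947 = 2.9003 bits


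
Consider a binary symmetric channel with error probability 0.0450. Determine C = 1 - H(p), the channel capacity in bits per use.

For BSC with error probability p:
C = 1 - H(p) where H(p) is binary entropy
H(0.0450) = -0.0450 × log₂(0.0450) - 0.9550 × log₂(0.9550)
H(p) = 0.2648
C = 1 - 0.2648 = 0.7352 bits/use


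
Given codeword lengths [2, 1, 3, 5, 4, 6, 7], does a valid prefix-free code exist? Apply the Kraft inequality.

Kraft inequality: Σ 2^(-l_i) ≤ 1 for prefix-free code
Calculating: 2^(-2) + 2^(-1) + 2^(-3) + 2^(-5) + 2^(-4) + 2^(-6) + 2^(-7)
= 0.25 + 0.5 + 0.125 + 0.03125 + 0.0625 + 0.015625 + 0.0078125
= 0.9922
Since 0.9922 ≤ 1, prefix-free code exists


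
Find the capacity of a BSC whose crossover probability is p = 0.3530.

For BSC with error probability p:
C = 1 - H(p) where H(p) is binary entropy
H(0.3530) = -0.3530 × log₂(0.3530) - 0.6470 × log₂(0.6470)
H(p) = 0.9367
C = 1 - 0.9367 = 0.0633 bits/use


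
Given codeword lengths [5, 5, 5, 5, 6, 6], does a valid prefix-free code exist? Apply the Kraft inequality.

Kraft inequality: Σ 2^(-l_i) ≤ 1 for prefix-free code
Calculating: 2^(-5) + 2^(-5) + 2^(-5) + 2^(-5) + 2^(-6) + 2^(-6)
= 0.03125 + 0.03125 + 0.03125 + 0.03125 + 0.015625 + 0.015625
= 0.1562
Since 0.1562 ≤ 1, prefix-free code exists


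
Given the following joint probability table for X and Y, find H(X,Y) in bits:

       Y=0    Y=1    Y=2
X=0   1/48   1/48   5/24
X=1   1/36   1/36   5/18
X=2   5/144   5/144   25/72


H(X,Y) = -Σ p(x,y) log₂ p(x,y)
  p(0,0)=1/48: -0.0208 × log₂(0.0208) = 0.1164
  p(0,1)=1/48: -0.0208 × log₂(0.0208) = 0.1164
  p(0,2)=5/24: -0.2083 × log₂(0.2083) = 0.4715
  p(1,0)=1/36: -0.0278 × log₂(0.0278) = 0.1436
  p(1,1)=1/36: -0.0278 × log₂(0.0278) = 0.1436
  p(1,2)=5/18: -0.2778 × log₂(0.2778) = 0.5133
  p(2,0)=5/144: -0.0347 × log₂(0.0347) = 0.1683
  p(2,1)=5/144: -0.0347 × log₂(0.0347) = 0.1683
  p(2,2)=25/72: -0.3472 × log₂(0.3472) = 0.5299
H(X,Y) = 2.3713 bits


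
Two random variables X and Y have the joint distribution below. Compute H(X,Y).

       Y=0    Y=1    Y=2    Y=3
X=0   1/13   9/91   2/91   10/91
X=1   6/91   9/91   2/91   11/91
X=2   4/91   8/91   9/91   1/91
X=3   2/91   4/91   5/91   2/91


H(X,Y) = -Σ p(x,y) log₂ p(x,y)
  p(0,0)=1/13: -0.0769 × log₂(0.0769) = 0.2846
  p(0,1)=9/91: -0.0989 × log₂(0.0989) = 0.3301
  p(0,2)=2/91: -0.0220 × log₂(0.0220) = 0.1211
  p(0,3)=10/91: -0.1099 × log₂(0.1099) = 0.3501
  p(1,0)=6/91: -0.0659 × log₂(0.0659) = 0.2586
  p(1,1)=9/91: -0.0989 × log₂(0.0989) = 0.3301
  p(1,2)=2/91: -0.0220 × log₂(0.0220) = 0.1211
  p(1,3)=11/91: -0.1209 × log₂(0.1209) = 0.3685
  p(2,0)=4/91: -0.0440 × log₂(0.0440) = 0.1981
  p(2,1)=8/91: -0.0879 × log₂(0.0879) = 0.3084
  p(2,2)=9/91: -0.0989 × log₂(0.0989) = 0.3301
  p(2,3)=1/91: -0.0110 × log₂(0.0110) = 0.0715
  p(3,0)=2/91: -0.0220 × log₂(0.0220) = 0.1211
  p(3,1)=4/91: -0.0440 × log₂(0.0440) = 0.1981
  p(3,2)=5/91: -0.0549 × log₂(0.0549) = 0.2300
  p(3,3)=2/91: -0.0220 × log₂(0.0220) = 0.1211
H(X,Y) = 3.7426 bits


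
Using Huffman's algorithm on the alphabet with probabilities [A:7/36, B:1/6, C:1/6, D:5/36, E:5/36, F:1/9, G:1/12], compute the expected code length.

Huffman tree construction:
Combine smallest probabilities repeatedly
Resulting codes:
  A: 00 (length 2)
  B: 110 (length 3)
  C: 111 (length 3)
  D: 100 (length 3)
  E: 101 (length 3)
  F: 011 (length 3)
  G: 010 (length 3)
Average length = Σ p(s) × length(s) = 2.8056 bits


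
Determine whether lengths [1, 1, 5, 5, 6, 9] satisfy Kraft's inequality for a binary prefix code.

Kraft inequality: Σ 2^(-l_i) ≤ 1 for prefix-free code
Calculating: 2^(-1) + 2^(-1) + 2^(-5) + 2^(-5) + 2^(-6) + 2^(-9)
= 0.5 + 0.5 + 0.03125 + 0.03125 + 0.015625 + 0.001953125
= 1.0801
Since 1.0801 > 1, prefix-free code does not exist


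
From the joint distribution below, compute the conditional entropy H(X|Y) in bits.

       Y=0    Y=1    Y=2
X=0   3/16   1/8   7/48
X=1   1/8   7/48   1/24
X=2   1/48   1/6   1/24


H(X|Y) = Σ_y p(y) H(X|Y=y)
  p(Y=0) = 1/3, H(X|Y=0) = 1.2476
  p(Y=1) = 7/16, H(X|Y=1) = 1.5751
  p(Y=2) = 11/48, H(X|Y=2) = 1.3093
H(X|Y) = 0.3333×1.2476 + 0.4375×1.5751 + 0.2292×1.3093 = 1.4050 bits


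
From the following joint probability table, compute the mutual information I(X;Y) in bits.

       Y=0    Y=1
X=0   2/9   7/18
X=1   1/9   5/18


H(X) = 0.9641, H(Y) = 0.9183, H(X,Y) = 1.8776
I(X;Y) = H(X) + H(Y) - H(X,Y) = 0.0047 bits


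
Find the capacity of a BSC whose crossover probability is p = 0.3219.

For BSC with error probability p:
C = 1 - H(p) where H(p) is binary entropy
H(0.3219) = -0.3219 × log₂(0.3219) - 0.6781 × log₂(0.6781)
H(p) = 0.9064
C = 1 - 0.9064 = 0.0936 bits/use


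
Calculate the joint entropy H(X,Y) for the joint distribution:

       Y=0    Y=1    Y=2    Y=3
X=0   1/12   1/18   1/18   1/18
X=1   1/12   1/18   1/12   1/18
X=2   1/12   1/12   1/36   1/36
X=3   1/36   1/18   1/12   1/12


H(X,Y) = -Σ p(x,y) log₂ p(x,y)
  p(0,0)=1/12: -0.0833 × log₂(0.0833) = 0.2987
  p(0,1)=1/18: -0.0556 × log₂(0.0556) = 0.2317
  p(0,2)=1/18: -0.0556 × log₂(0.0556) = 0.2317
  p(0,3)=1/18: -0.0556 × log₂(0.0556) = 0.2317
  p(1,0)=1/12: -0.0833 × log₂(0.0833) = 0.2987
  p(1,1)=1/18: -0.0556 × log₂(0.0556) = 0.2317
  p(1,2)=1/12: -0.0833 × log₂(0.0833) = 0.2987
  p(1,3)=1/18: -0.0556 × log₂(0.0556) = 0.2317
  p(2,0)=1/12: -0.0833 × log₂(0.0833) = 0.2987
  p(2,1)=1/12: -0.0833 × log₂(0.0833) = 0.2987
  p(2,2)=1/36: -0.0278 × log₂(0.0278) = 0.1436
  p(2,3)=1/36: -0.0278 × log₂(0.0278) = 0.1436
  p(3,0)=1/36: -0.0278 × log₂(0.0278) = 0.1436
  p(3,1)=1/18: -0.0556 × log₂(0.0556) = 0.2317
  p(3,2)=1/12: -0.0833 × log₂(0.0833) = 0.2987
  p(3,3)=1/12: -0.0833 × log₂(0.0833) = 0.2987
H(X,Y) = 3.9120 bits


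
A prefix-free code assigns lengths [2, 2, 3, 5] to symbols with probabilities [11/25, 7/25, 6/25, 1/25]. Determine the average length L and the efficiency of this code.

Average length L = Σ p_i × l_i = 2.3600 bits
Entropy H = 1.7153 bits
Efficiency η = H/L × 100% = 72.68%


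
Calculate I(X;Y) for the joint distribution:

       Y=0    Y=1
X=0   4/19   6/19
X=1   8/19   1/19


H(X) = 0.9980, H(Y) = 0.9495, H(X,Y) = 1.7474
I(X;Y) = H(X) + H(Y) - H(X,Y) = 0.2000 bits


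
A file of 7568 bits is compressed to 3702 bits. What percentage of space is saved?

Space savings = (1 - Compressed/Original) × 100%
= (1 - 3702/7568) × 100%
= 51.08%


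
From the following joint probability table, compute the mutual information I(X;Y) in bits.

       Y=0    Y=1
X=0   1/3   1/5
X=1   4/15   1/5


H(X) = 0.9968, H(Y) = 0.9710, H(X,Y) = 1.9656
I(X;Y) = H(X) + H(Y) - H(X,Y) = 0.0021 bits


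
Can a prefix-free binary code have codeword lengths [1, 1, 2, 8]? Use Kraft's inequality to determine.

Kraft inequality: Σ 2^(-l_i) ≤ 1 for prefix-free code
Calculating: 2^(-1) + 2^(-1) + 2^(-2) + 2^(-8)
= 0.5 + 0.5 + 0.25 + 0.00390625
= 1.2539
Since 1.2539 > 1, prefix-free code does not exist


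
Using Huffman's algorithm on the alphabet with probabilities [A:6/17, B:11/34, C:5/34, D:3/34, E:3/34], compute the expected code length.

Huffman tree construction:
Combine smallest probabilities repeatedly
Resulting codes:
  A: 0 (length 1)
  B: 10 (length 2)
  C: 110 (length 3)
  D: 1110 (length 4)
  E: 1111 (length 4)
Average length = Σ p(s) × length(s) = 2.1471 bits


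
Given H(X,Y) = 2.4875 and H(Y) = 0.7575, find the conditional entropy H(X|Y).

Chain rule: H(X,Y) = H(X|Y) + H(Y)
H(X|Y) = H(X,Y) - H(Y) = 2.4875 - 0.7575 = 1.73 bits


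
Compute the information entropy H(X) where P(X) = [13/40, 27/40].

H(X) = -Σ p(x) log₂ p(x)
  -13/40 × log₂(13/40) = 0.5270
  -27/40 × log₂(27/40) = 0.3828
H(X) = 0.9097 bits


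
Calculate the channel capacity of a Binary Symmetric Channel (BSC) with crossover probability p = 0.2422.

For BSC with error probability p:
C = 1 - H(p) where H(p) is binary entropy
H(0.2422) = -0.2422 × log₂(0.2422) - 0.7578 × log₂(0.7578)
H(p) = 0.7987
C = 1 - 0.7987 = 0.2013 bits/use


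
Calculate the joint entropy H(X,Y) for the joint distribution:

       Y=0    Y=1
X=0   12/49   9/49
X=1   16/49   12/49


H(X,Y) = -Σ p(x,y) log₂ p(x,y)
  p(0,0)=12/49: -0.2449 × log₂(0.2449) = 0.4971
  p(0,1)=9/49: -0.1837 × log₂(0.1837) = 0.4490
  p(1,0)=16/49: -0.3265 × log₂(0.3265) = 0.5273
  p(1,1)=12/49: -0.2449 × log₂(0.2449) = 0.4971
H(X,Y) = 1.9705 bits


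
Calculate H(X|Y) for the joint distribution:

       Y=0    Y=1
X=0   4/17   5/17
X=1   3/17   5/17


H(X|Y) = Σ_y p(y) H(X|Y=y)
  p(Y=0) = 7/17, H(X|Y=0) = 0.9852
  p(Y=1) = 10/17, H(X|Y=1) = 1.0000
H(X|Y) = 0.4118×0.9852 + 0.5882×1.0000 = 0.9939 bits


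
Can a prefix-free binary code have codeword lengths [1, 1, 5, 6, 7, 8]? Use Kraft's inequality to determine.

Kraft inequality: Σ 2^(-l_i) ≤ 1 for prefix-free code
Calculating: 2^(-1) + 2^(-1) + 2^(-5) + 2^(-6) + 2^(-7) + 2^(-8)
= 0.5 + 0.5 + 0.03125 + 0.015625 + 0.0078125 + 0.00390625
= 1.0586
Since 1.0586 > 1, prefix-free code does not exist


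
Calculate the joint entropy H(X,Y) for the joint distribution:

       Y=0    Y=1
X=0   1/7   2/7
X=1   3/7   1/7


H(X,Y) = -Σ p(x,y) log₂ p(x,y)
  p(0,0)=1/7: -0.1429 × log₂(0.1429) = 0.4011
  p(0,1)=2/7: -0.2857 × log₂(0.2857) = 0.5164
  p(1,0)=3/7: -0.4286 × log₂(0.4286) = 0.5239
  p(1,1)=1/7: -0.1429 × log₂(0.1429) = 0.4011
H(X,Y) = 1.8424 bits


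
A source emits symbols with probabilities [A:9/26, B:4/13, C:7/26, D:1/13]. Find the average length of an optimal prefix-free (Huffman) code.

Huffman tree construction:
Combine smallest probabilities repeatedly
Resulting codes:
  A: 11 (length 2)
  B: 10 (length 2)
  C: 01 (length 2)
  D: 00 (length 2)
Average length = Σ p(s) × length(s) = 2.0000 bits


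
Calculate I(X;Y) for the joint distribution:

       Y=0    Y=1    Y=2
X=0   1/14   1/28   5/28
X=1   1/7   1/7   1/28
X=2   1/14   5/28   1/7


H(X) = 1.5722, H(Y) = 1.5774, H(X,Y) = 2.9781
I(X;Y) = H(X) + H(Y) - H(X,Y) = 0.1716 bits


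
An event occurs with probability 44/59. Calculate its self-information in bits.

Information content I(x) = -log₂(p(x))
I = -log₂(44/59) = -log₂(0.7458)
I = 0.4232 bits


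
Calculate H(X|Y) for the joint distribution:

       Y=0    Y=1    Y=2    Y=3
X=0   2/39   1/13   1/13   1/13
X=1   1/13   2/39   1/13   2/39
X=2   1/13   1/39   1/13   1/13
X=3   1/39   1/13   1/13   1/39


H(X|Y) = Σ_y p(y) H(X|Y=y)
  p(Y=0) = 3/13, H(X|Y=0) = 1.8911
  p(Y=1) = 3/13, H(X|Y=1) = 1.8911
  p(Y=2) = 4/13, H(X|Y=2) = 2.0000
  p(Y=3) = 3/13, H(X|Y=3) = 1.8911
H(X|Y) = 0.2308×1.8911 + 0.2308×1.8911 + 0.3077×2.0000 + 0.2308×1.8911 = 1.9246 bits


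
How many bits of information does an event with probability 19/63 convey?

Information content I(x) = -log₂(p(x))
I = -log₂(19/63) = -log₂(0.3016)
I = 1.7294 bits


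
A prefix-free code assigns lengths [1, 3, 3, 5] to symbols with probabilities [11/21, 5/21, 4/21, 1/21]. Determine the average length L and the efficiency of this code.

Average length L = Σ p_i × l_i = 2.0476 bits
Entropy H = 1.6464 bits
Efficiency η = H/L × 100% = 80.41%


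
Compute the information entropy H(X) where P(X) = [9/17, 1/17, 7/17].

H(X) = -Σ p(x) log₂ p(x)
  -9/17 × log₂(9/17) = 0.4858
  -1/17 × log₂(1/17) = 0.2404
  -7/17 × log₂(7/17) = 0.5271
H(X) = 1.2533 bits


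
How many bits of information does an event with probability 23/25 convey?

Information content I(x) = -log₂(p(x))
I = -log₂(23/25) = -log₂(0.9200)
I = 0.1203 bits


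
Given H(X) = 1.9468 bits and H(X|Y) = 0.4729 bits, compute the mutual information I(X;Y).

I(X;Y) = H(X) - H(X|Y)
I(X;Y) = 1.9468 - 0.4729 = 1.4739 bits


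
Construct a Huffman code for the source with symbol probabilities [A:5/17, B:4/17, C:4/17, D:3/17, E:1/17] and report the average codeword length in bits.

Huffman tree construction:
Combine smallest probabilities repeatedly
Resulting codes:
  A: 11 (length 2)
  B: 00 (length 2)
  C: 01 (length 2)
  D: 101 (length 3)
  E: 100 (length 3)
Average length = Σ p(s) × length(s) = 2.2353 bits


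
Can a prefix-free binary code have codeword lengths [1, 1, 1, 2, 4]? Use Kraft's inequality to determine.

Kraft inequality: Σ 2^(-l_i) ≤ 1 for prefix-free code
Calculating: 2^(-1) + 2^(-1) + 2^(-1) + 2^(-2) + 2^(-4)
= 0.5 + 0.5 + 0.5 + 0.25 + 0.0625
= 1.8125
Since 1.8125 > 1, prefix-free code does not exist


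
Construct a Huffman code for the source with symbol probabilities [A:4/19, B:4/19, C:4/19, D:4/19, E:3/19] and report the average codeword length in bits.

Huffman tree construction:
Combine smallest probabilities repeatedly
Resulting codes:
  A: 111 (length 3)
  B: 00 (length 2)
  C: 01 (length 2)
  D: 10 (length 2)
  E: 110 (length 3)
Average length = Σ p(s) × length(s) = 2.3684 bits


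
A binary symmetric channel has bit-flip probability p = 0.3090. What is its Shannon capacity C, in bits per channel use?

For BSC with error probability p:
C = 1 - H(p) where H(p) is binary entropy
H(0.3090) = -0.3090 × log₂(0.3090) - 0.6910 × log₂(0.6910)
H(p) = 0.8920
C = 1 - 0.8920 = 0.1080 bits/use


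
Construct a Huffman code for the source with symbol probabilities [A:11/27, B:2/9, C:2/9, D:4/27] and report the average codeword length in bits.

Huffman tree construction:
Combine smallest probabilities repeatedly
Resulting codes:
  A: 0 (length 1)
  B: 111 (length 3)
  C: 10 (length 2)
  D: 110 (length 3)
Average length = Σ p(s) × length(s) = 1.9630 bits


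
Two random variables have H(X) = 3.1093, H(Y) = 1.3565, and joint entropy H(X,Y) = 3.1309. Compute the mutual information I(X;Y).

I(X;Y) = H(X) + H(Y) - H(X,Y)
I(X;Y) = 3.1093 + 1.3565 - 3.1309 = 1.3349 bits


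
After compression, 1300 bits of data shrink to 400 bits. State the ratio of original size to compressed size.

Compression ratio = Original / Compressed
= 1300 / 400 = 3.25:1


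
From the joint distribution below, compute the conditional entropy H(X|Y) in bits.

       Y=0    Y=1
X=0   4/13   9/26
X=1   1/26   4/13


H(X|Y) = Σ_y p(y) H(X|Y=y)
  p(Y=0) = 9/26, H(X|Y=0) = 0.5033
  p(Y=1) = 17/26, H(X|Y=1) = 0.9975
H(X|Y) = 0.3462×0.5033 + 0.6538×0.9975 = 0.8264 bits


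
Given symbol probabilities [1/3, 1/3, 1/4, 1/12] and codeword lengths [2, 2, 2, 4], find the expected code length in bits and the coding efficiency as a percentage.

Average length L = Σ p_i × l_i = 2.1667 bits
Entropy H = 1.8554 bits
Efficiency η = H/L × 100% = 85.63%


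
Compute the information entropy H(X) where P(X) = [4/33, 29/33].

H(X) = -Σ p(x) log₂ p(x)
  -4/33 × log₂(4/33) = 0.3690
  -29/33 × log₂(29/33) = 0.1638
H(X) = 0.5328 bits


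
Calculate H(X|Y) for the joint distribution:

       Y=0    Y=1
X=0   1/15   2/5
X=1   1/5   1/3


H(X|Y) = Σ_y p(y) H(X|Y=y)
  p(Y=0) = 4/15, H(X|Y=0) = 0.8113
  p(Y=1) = 11/15, H(X|Y=1) = 0.9940
H(X|Y) = 0.2667×0.8113 + 0.7333×0.9940 = 0.9453 bits


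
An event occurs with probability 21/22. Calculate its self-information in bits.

Information content I(x) = -log₂(p(x))
I = -log₂(21/22) = -log₂(0.9545)
I = 0.0671 bits


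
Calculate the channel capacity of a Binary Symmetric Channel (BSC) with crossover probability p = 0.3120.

For BSC with error probability p:
C = 1 - H(p) where H(p) is binary entropy
H(0.3120) = -0.3120 × log₂(0.3120) - 0.6880 × log₂(0.6880)
H(p) = 0.8955
C = 1 - 0.8955 = 0.1045 bits/use


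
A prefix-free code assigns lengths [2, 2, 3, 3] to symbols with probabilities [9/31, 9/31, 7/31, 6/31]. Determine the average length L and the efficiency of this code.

Average length L = Σ p_i × l_i = 2.4194 bits
Entropy H = 1.9794 bits
Efficiency η = H/L × 100% = 81.81%


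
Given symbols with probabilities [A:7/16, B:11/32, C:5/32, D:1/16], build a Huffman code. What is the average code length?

Huffman tree construction:
Combine smallest probabilities repeatedly
Resulting codes:
  A: 0 (length 1)
  B: 11 (length 2)
  C: 101 (length 3)
  D: 100 (length 3)
Average length = Σ p(s) × length(s) = 1.7812 bits


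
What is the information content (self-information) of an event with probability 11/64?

Information content I(x) = -log₂(p(x))
I = -log₂(11/64) = -log₂(0.1719)
I = 2.5406 bits


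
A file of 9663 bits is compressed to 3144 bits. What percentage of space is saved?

Space savings = (1 - Compressed/Original) × 100%
= (1 - 3144/9663) × 100%
= 67.46%


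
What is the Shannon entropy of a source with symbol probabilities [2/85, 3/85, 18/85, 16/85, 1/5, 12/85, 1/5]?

H(X) = -Σ p(x) log₂ p(x)
  -2/85 × log₂(2/85) = 0.1273
  -3/85 × log₂(3/85) = 0.1703
  -18/85 × log₂(18/85) = 0.4742
  -16/85 × log₂(16/85) = 0.4535
  -1/5 × log₂(1/5) = 0.4644
  -12/85 × log₂(12/85) = 0.3987
  -1/5 × log₂(1/5) = 0.4644
H(X) = 2.5528 bits


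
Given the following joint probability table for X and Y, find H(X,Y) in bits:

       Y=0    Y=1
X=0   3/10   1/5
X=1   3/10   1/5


H(X,Y) = -Σ p(x,y) log₂ p(x,y)
  p(0,0)=3/10: -0.3000 × log₂(0.3000) = 0.5211
  p(0,1)=1/5: -0.2000 × log₂(0.2000) = 0.4644
  p(1,0)=3/10: -0.3000 × log₂(0.3000) = 0.5211
  p(1,1)=1/5: -0.2000 × log₂(0.2000) = 0.4644
H(X,Y) = 1.9710 bits


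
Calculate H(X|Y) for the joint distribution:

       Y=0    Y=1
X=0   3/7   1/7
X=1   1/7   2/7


H(X|Y) = Σ_y p(y) H(X|Y=y)
  p(Y=0) = 4/7, H(X|Y=0) = 0.8113
  p(Y=1) = 3/7, H(X|Y=1) = 0.9183
H(X|Y) = 0.5714×0.8113 + 0.4286×0.9183 = 0.8571 bits


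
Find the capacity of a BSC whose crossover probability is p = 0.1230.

For BSC with error probability p:
C = 1 - H(p) where H(p) is binary entropy
H(0.1230) = -0.1230 × log₂(0.1230) - 0.8770 × log₂(0.8770)
H(p) = 0.5379
C = 1 - 0.5379 = 0.4621 bits/use


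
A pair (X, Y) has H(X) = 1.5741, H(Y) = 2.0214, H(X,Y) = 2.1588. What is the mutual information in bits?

I(X;Y) = H(X) + H(Y) - H(X,Y)
I(X;Y) = 1.5741 + 2.0214 - 2.1588 = 1.4367 bits


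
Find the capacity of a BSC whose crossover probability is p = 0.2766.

For BSC with error probability p:
C = 1 - H(p) where H(p) is binary entropy
H(0.2766) = -0.2766 × log₂(0.2766) - 0.7234 × log₂(0.7234)
H(p) = 0.8508
C = 1 - 0.8508 = 0.1492 bits/use


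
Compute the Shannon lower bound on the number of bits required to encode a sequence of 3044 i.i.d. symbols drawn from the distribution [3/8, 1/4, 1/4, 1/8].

Entropy H = 1.9056 bits/symbol
Minimum bits = H × n = 1.9056 × 3044
= 5800.77 bits


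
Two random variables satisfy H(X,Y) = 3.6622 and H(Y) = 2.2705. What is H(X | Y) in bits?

Chain rule: H(X,Y) = H(X|Y) + H(Y)
H(X|Y) = H(X,Y) - H(Y) = 3.6622 - 2.2705 = 1.3917 bits


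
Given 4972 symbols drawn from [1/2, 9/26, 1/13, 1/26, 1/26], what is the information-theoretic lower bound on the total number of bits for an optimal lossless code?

Entropy H = 1.6760 bits/symbol
Minimum bits = H × n = 1.6760 × 4972
= 8333.15 bits


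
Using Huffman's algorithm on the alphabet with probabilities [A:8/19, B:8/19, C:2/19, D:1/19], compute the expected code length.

Huffman tree construction:
Combine smallest probabilities repeatedly
Resulting codes:
  A: 11 (length 2)
  B: 0 (length 1)
  C: 101 (length 3)
  D: 100 (length 3)
Average length = Σ p(s) × length(s) = 1.7368 bits


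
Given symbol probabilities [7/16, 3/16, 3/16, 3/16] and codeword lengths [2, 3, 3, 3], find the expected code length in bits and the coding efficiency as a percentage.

Average length L = Σ p_i × l_i = 2.5625 bits
Entropy H = 1.8802 bits
Efficiency η = H/L × 100% = 73.38%


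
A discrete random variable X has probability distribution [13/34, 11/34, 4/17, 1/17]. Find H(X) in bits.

H(X) = -Σ p(x) log₂ p(x)
  -13/34 × log₂(13/34) = 0.5303
  -11/34 × log₂(11/34) = 0.5267
  -4/17 × log₂(4/17) = 0.4912
  -1/17 × log₂(1/17) = 0.2404
H(X) = 1.7887 bits


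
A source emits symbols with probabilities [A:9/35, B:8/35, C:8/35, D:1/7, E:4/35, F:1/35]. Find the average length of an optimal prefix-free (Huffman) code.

Huffman tree construction:
Combine smallest probabilities repeatedly
Resulting codes:
  A: 10 (length 2)
  B: 00 (length 2)
  C: 01 (length 2)
  D: 110 (length 3)
  E: 1111 (length 4)
  F: 1110 (length 4)
Average length = Σ p(s) × length(s) = 2.4286 bits


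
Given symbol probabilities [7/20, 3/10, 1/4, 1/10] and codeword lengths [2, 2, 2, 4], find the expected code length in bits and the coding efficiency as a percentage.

Average length L = Σ p_i × l_i = 2.2000 bits
Entropy H = 1.8834 bits
Efficiency η = H/L × 100% = 85.61%


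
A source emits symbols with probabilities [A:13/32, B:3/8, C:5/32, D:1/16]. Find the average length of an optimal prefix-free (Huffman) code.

Huffman tree construction:
Combine smallest probabilities repeatedly
Resulting codes:
  A: 0 (length 1)
  B: 11 (length 2)
  C: 101 (length 3)
  D: 100 (length 3)
Average length = Σ p(s) × length(s) = 1.8125 bits


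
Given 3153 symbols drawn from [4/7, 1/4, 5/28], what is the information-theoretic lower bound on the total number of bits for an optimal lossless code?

Entropy H = 1.4052 bits/symbol
Minimum bits = H × n = 1.4052 × 3153
= 4430.51 bits


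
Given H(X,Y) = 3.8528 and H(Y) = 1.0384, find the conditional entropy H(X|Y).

Chain rule: H(X,Y) = H(X|Y) + H(Y)
H(X|Y) = H(X,Y) - H(Y) = 3.8528 - 1.0384 = 2.8144 bits


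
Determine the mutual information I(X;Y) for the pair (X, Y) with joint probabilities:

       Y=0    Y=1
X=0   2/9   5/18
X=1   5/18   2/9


H(X) = 1.0000, H(Y) = 1.0000, H(X,Y) = 1.9911
I(X;Y) = H(X) + H(Y) - H(X,Y) = 0.0089 bits


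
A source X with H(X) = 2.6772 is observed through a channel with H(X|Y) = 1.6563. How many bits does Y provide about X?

I(X;Y) = H(X) - H(X|Y)
I(X;Y) = 2.6772 - 1.6563 = 1.0209 bits


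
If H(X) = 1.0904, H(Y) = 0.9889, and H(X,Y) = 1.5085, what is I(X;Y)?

I(X;Y) = H(X) + H(Y) - H(X,Y)
I(X;Y) = 1.0904 + 0.9889 - 1.5085 = 0.5708 bits


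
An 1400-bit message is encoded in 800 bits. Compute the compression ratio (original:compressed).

Compression ratio = Original / Compressed
= 1400 / 800 = 1.75:1


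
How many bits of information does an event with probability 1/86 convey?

Information content I(x) = -log₂(p(x))
I = -log₂(1/86) = -log₂(0.0116)
I = 6.4263 bits


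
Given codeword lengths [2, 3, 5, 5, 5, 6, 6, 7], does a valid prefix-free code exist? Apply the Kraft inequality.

Kraft inequality: Σ 2^(-l_i) ≤ 1 for prefix-free code
Calculating: 2^(-2) + 2^(-3) + 2^(-5) + 2^(-5) + 2^(-5) + 2^(-6) + 2^(-6) + 2^(-7)
= 0.25 + 0.125 + 0.03125 + 0.03125 + 0.03125 + 0.015625 + 0.015625 + 0.0078125
= 0.5078
Since 0.5078 ≤ 1, prefix-free code exists


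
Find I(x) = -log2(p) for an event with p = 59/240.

Information content I(x) = -log₂(p(x))
I = -log₂(59/240) = -log₂(0.2458)
I = 2.0242 bits


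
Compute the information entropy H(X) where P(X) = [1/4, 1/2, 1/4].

H(X) = -Σ p(x) log₂ p(x)
  -1/4 × log₂(1/4) = 0.5000
  -1/2 × log₂(1/2) = 0.5000
  -1/4 × log₂(1/4) = 0.5000
H(X) = 1.5000 bits


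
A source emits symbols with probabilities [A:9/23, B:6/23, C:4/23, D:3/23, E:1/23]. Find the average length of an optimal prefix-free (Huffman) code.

Huffman tree construction:
Combine smallest probabilities repeatedly
Resulting codes:
  A: 0 (length 1)
  B: 10 (length 2)
  C: 110 (length 3)
  D: 1111 (length 4)
  E: 1110 (length 4)
Average length = Σ p(s) × length(s) = 2.1304 bits


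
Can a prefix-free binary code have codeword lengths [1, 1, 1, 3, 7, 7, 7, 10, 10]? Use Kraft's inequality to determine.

Kraft inequality: Σ 2^(-l_i) ≤ 1 for prefix-free code
Calculating: 2^(-1) + 2^(-1) + 2^(-1) + 2^(-3) + 2^(-7) + 2^(-7) + 2^(-7) + 2^(-10) + 2^(-10)
= 0.5 + 0.5 + 0.5 + 0.125 + 0.0078125 + 0.0078125 + 0.0078125 + 0.0009765625 + 0.0009765625
= 1.6504
Since 1.6504 > 1, prefix-free code does not exist


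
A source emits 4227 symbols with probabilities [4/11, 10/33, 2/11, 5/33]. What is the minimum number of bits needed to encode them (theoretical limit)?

Entropy H = 1.9123 bits/symbol
Minimum bits = H × n = 1.9123 × 4227
= 8083.40 bits


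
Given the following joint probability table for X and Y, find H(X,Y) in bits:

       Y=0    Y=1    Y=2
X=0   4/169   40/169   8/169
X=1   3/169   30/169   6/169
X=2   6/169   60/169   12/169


H(X,Y) = -Σ p(x,y) log₂ p(x,y)
  p(0,0)=4/169: -0.0237 × log₂(0.0237) = 0.1278
  p(0,1)=40/169: -0.2367 × log₂(0.2367) = 0.4921
  p(0,2)=8/169: -0.0473 × log₂(0.0473) = 0.2083
  p(1,0)=3/169: -0.0178 × log₂(0.0178) = 0.1032
  p(1,1)=30/169: -0.1775 × log₂(0.1775) = 0.4427
  p(1,2)=6/169: -0.0355 × log₂(0.0355) = 0.1710
  p(2,0)=6/169: -0.0355 × log₂(0.0355) = 0.1710
  p(2,1)=60/169: -0.3550 × log₂(0.3550) = 0.5304
  p(2,2)=12/169: -0.0710 × log₂(0.0710) = 0.2710
H(X,Y) = 2.5175 bits


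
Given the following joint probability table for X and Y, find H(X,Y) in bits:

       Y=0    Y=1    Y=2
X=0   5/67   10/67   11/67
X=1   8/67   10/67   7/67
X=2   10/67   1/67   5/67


H(X,Y) = -Σ p(x,y) log₂ p(x,y)
  p(0,0)=5/67: -0.0746 × log₂(0.0746) = 0.2794
  p(0,1)=10/67: -0.1493 × log₂(0.1493) = 0.4096
  p(0,2)=11/67: -0.1642 × log₂(0.1642) = 0.4280
  p(1,0)=8/67: -0.1194 × log₂(0.1194) = 0.3661
  p(1,1)=10/67: -0.1493 × log₂(0.1493) = 0.4096
  p(1,2)=7/67: -0.1045 × log₂(0.1045) = 0.3405
  p(2,0)=10/67: -0.1493 × log₂(0.1493) = 0.4096
  p(2,1)=1/67: -0.0149 × log₂(0.0149) = 0.0905
  p(2,2)=5/67: -0.0746 × log₂(0.0746) = 0.2794
H(X,Y) = 3.0126 bits


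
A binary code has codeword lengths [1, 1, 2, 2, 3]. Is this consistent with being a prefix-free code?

Kraft inequality: Σ 2^(-l_i) ≤ 1 for prefix-free code
Calculating: 2^(-1) + 2^(-1) + 2^(-2) + 2^(-2) + 2^(-3)
= 0.5 + 0.5 + 0.25 + 0.25 + 0.125
= 1.6250
Since 1.6250 > 1, prefix-free code does not exist


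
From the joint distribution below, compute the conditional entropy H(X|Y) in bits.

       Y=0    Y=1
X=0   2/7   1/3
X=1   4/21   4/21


H(X|Y) = Σ_y p(y) H(X|Y=y)
  p(Y=0) = 10/21, H(X|Y=0) = 0.9710
  p(Y=1) = 11/21, H(X|Y=1) = 0.9457
H(X|Y) = 0.4762×0.9710 + 0.5238×0.9457 = 0.9577 bits


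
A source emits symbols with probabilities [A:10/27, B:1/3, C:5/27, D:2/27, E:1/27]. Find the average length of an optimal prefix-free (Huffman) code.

Huffman tree construction:
Combine smallest probabilities repeatedly
Resulting codes:
  A: 0 (length 1)
  B: 11 (length 2)
  C: 101 (length 3)
  D: 1001 (length 4)
  E: 1000 (length 4)
Average length = Σ p(s) × length(s) = 2.0370 bits


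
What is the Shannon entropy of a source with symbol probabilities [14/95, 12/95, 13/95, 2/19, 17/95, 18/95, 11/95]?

H(X) = -Σ p(x) log₂ p(x)
  -14/95 × log₂(14/95) = 0.4071
  -12/95 × log₂(12/95) = 0.3770
  -13/95 × log₂(13/95) = 0.3927
  -2/19 × log₂(2/19) = 0.3419
  -17/95 × log₂(17/95) = 0.4442
  -18/95 × log₂(18/95) = 0.4547
  -11/95 × log₂(11/95) = 0.3602
H(X) = 2.7778 bits


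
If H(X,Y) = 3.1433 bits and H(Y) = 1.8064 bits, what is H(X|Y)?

Chain rule: H(X,Y) = H(X|Y) + H(Y)
H(X|Y) = H(X,Y) - H(Y) = 3.1433 - 1.8064 = 1.3369 bits


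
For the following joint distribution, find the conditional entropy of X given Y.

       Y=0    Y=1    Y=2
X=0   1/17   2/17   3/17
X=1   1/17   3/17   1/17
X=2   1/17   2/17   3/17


H(X|Y) = Σ_y p(y) H(X|Y=y)
  p(Y=0) = 3/17, H(X|Y=0) = 1.5850
  p(Y=1) = 7/17, H(X|Y=1) = 1.5567
  p(Y=2) = 7/17, H(X|Y=2) = 1.4488
H(X|Y) = 0.1765×1.5850 + 0.4118×1.5567 + 0.4118×1.4488 = 1.5172 bits


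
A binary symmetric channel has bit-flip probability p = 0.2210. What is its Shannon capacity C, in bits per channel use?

For BSC with error probability p:
C = 1 - H(p) where H(p) is binary entropy
H(0.2210) = -0.2210 × log₂(0.2210) - 0.7790 × log₂(0.7790)
H(p) = 0.7620
C = 1 - 0.7620 = 0.2380 bits/use


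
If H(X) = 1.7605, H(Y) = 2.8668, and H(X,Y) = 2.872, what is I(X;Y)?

I(X;Y) = H(X) + H(Y) - H(X,Y)
I(X;Y) = 1.7605 + 2.8668 - 2.872 = 1.7553 bits


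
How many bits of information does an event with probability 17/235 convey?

Information content I(x) = -log₂(p(x))
I = -log₂(17/235) = -log₂(0.0723)
I = 3.7891 bits


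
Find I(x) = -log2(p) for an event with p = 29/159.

Information content I(x) = -log₂(p(x))
I = -log₂(29/159) = -log₂(0.1824)
I = 2.4549 bits


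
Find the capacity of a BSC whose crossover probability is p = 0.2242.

For BSC with error probability p:
C = 1 - H(p) where H(p) is binary entropy
H(0.2242) = -0.2242 × log₂(0.2242) - 0.7758 × log₂(0.7758)
H(p) = 0.7678
C = 1 - 0.7678 = 0.2322 bits/use


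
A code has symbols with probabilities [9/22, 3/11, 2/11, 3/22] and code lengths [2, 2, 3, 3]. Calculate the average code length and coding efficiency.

Average length L = Σ p_i × l_i = 2.3182 bits
Entropy H = 1.8779 bits
Efficiency η = H/L × 100% = 81.01%


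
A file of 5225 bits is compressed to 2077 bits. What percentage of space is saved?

Space savings = (1 - Compressed/Original) × 100%
= (1 - 2077/5225) × 100%
= 60.25%


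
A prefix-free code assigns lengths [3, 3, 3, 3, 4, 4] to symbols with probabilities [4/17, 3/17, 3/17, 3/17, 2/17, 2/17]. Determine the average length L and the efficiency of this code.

Average length L = Σ p_i × l_i = 3.2353 bits
Entropy H = 2.5425 bits
Efficiency η = H/L × 100% = 78.59%


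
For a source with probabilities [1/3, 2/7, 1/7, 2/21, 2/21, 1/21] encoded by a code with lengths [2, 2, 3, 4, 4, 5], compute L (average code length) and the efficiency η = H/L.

Average length L = Σ p_i × l_i = 2.6667 bits
Entropy H = 2.3011 bits
Efficiency η = H/L × 100% = 86.29%


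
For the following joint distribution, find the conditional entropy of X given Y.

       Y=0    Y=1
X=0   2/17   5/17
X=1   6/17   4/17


H(X|Y) = Σ_y p(y) H(X|Y=y)
  p(Y=0) = 8/17, H(X|Y=0) = 0.8113
  p(Y=1) = 9/17, H(X|Y=1) = 0.9911
H(X|Y) = 0.4706×0.8113 + 0.5294×0.9911 = 0.9065 bits
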